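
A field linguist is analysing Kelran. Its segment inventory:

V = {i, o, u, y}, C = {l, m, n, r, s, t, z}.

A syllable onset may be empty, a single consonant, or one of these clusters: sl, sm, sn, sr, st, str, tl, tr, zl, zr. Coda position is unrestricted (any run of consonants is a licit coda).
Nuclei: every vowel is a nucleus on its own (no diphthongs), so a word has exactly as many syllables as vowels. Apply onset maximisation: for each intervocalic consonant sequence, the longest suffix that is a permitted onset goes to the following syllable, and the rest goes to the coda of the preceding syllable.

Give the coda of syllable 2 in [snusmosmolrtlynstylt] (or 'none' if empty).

The vowels are u, o, o, y, y — 5 nuclei, so 5 syllables.
/u…o/ gap (V1→V2): cluster /sm/ — /sm/ is itself a permitted onset, so the whole cluster goes right; preceding coda = ∅.
/o…o/ gap (V2→V3): /sm/ is a licit onset in full, so it all attaches to the next syllable.
/o…y/ gap (V3→V4): /lrtl/ — longest licit onset from the right is /tl/, leaving /lr/ as coda.
/y…y/ gap (V4→V5): cluster /nst/ — the longest permitted-onset suffix is /st/; onset = /st/, preceding coda = /n/.
Syllabification: snu.smo.smolr.tlyn.stylt.
Syllable 2 is /smo/: onset /sm/, nucleus /o/, coda ∅.

none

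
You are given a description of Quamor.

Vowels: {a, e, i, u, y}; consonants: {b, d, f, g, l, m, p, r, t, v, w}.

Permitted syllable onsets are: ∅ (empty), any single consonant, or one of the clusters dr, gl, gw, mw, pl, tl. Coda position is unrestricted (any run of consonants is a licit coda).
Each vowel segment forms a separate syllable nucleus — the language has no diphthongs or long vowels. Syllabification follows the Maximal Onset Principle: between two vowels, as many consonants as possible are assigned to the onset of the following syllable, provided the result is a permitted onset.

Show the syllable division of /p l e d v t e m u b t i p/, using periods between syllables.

The vowels are e, e, u, i — 4 nuclei, so 4 syllables.
Between /e/ (V1) and /e/ (V2): /dvt/ — longest licit onset from the right is /t/, leaving /dv/ as coda.
Between /e/ (V2) and /u/ (V3): just /m/ — single C goes to the following onset.
Between /u/ (V3) and /i/ (V4): cluster /bt/ — the longest permitted-onset suffix is /t/; onset = /t/, preceding coda = /b/.

pledv.te.mub.tip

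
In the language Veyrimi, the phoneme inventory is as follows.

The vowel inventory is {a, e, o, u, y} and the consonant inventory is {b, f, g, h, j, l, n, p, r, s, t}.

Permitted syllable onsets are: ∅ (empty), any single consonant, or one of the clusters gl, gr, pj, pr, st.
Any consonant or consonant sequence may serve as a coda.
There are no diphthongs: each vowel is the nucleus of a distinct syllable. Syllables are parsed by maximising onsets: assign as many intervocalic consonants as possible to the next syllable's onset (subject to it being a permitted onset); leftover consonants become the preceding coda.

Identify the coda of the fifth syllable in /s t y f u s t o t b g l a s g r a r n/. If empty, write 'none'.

rn

The vowels are y, u, o, a, a — 5 nuclei, so 5 syllables.
Between /y/ (V1) and /u/ (V2): just /f/ — single C goes to the following onset.
Between /u/ (V2) and /o/ (V3): /st/ is a licit onset in full, so it all attaches to the next syllable.
Between /o/ (V3) and /a/ (V4): /tbgl/ — longest licit onset from the right is /gl/, leaving /tb/ as coda.
Between /a/ (V4) and /a/ (V5): /sgr/ splits as /s/ + /gr/ (/gr/ is the longest suffix that is a licit onset).
So the parse is sty.fu.stotb.glas.grarn.
Syllable 5 is /grarn/: onset /gr/, nucleus /a/, coda /rn/.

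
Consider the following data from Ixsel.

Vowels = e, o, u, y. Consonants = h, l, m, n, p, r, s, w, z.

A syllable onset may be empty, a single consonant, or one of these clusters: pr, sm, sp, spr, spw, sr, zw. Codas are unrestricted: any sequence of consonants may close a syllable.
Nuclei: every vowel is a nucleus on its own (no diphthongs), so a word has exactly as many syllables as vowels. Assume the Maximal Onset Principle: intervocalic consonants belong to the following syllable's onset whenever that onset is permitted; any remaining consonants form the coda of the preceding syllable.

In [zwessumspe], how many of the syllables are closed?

Vowels present: e, u, e; each is a nucleus, giving 3 syllables.
Between /e/ (V1) and /u/ (V2): /ss/; trying suffixes from longest down, /s/ is the first permitted one, so coda /s/ | onset /s/.
Between /u/ (V2) and /e/ (V3): /msp/ splits as /m/ + /sp/ (/sp/ is the longest suffix that is a licit onset).
So the parse is zwes.sum.spe.
Classifying each syllable: /zwes/ (closed), /sum/ (closed), /spe/ (open).
Closed syllables: 2.

2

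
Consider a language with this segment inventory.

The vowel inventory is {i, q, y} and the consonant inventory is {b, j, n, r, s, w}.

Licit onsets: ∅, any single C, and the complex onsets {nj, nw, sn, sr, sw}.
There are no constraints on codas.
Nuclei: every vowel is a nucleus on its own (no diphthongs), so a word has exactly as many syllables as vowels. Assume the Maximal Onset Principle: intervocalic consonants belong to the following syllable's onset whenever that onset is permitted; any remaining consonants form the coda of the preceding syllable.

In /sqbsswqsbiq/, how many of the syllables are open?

2

The vowels are q, q, i, q — 4 nuclei, so 4 syllables.
σ1/σ2 boundary: cluster /bssw/ — the longest permitted-onset suffix is /sw/; onset = /sw/, preceding coda = /bs/.
σ2/σ3 boundary: /sb/ splits as /s/ + /b/ (/b/ is the longest suffix that is a licit onset).
σ3/σ4 boundary: hiatus — the boundary sits between the two vowels.
Syllabification: sqbs.swqs.bi.q.
Classifying each syllable: /sqbs/ (closed), /swqs/ (closed), /bi/ (open), /q/ (open).
Open syllables: 2.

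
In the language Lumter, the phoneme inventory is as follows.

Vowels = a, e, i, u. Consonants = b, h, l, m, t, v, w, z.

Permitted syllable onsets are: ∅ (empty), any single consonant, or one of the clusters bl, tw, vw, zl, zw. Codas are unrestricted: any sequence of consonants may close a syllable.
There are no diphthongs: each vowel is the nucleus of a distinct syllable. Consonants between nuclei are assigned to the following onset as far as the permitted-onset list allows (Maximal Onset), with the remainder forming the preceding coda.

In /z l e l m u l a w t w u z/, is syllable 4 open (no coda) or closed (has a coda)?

Vowels present: e, u, a, u; each is a nucleus, giving 4 syllables.
/e…u/ gap (V1→V2): /lm/; trying suffixes from longest down, /m/ is the first permitted one, so coda /l/ | onset /m/.
/u…a/ gap (V2→V3): /l/ → onset of the next syllable (single consonants are always licit onsets).
/a…u/ gap (V3→V4): cluster /wtw/ — the longest permitted-onset suffix is /tw/; onset = /tw/, preceding coda = /w/.
Syllabification: zlel.mu.law.twuz.
Syllable 4 is /twuz/ with coda /z/, so it is closed.

closed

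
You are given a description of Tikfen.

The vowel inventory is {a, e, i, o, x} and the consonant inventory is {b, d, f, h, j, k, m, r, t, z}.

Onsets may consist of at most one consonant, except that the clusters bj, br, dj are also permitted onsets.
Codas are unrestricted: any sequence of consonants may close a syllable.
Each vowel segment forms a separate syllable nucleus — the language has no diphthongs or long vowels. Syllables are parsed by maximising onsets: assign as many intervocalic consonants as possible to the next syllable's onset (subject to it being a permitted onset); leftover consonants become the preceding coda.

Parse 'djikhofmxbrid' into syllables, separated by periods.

Vowels present: i, o, x, i; each is a nucleus, giving 4 syllables.
V1 /i/ – V2 /o/: /kh/; trying suffixes from longest down, /h/ is the first permitted one, so coda /k/ | onset /h/.
V2 /o/ – V3 /x/: /fm/ splits as /f/ + /m/ (/m/ is the longest suffix that is a licit onset).
V3 /x/ – V4 /i/: /br/ — entire cluster is a permitted onset → onset /br/, coda ∅.

djik.hof.mx.brid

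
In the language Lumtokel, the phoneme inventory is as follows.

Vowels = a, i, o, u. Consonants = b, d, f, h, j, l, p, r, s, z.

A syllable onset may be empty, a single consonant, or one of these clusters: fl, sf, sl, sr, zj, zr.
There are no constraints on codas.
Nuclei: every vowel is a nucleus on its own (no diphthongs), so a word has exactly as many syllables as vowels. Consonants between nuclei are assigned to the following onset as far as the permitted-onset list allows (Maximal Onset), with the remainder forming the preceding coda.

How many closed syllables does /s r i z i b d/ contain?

1

Vowels present: i, i; each is a nucleus, giving 2 syllables.
/i…i/ gap (V1→V2): just /z/ — single C goes to the following onset.
Result: sri.zibd.
Classifying each syllable: /sri/ (open), /zibd/ (closed).
Closed syllables: 1.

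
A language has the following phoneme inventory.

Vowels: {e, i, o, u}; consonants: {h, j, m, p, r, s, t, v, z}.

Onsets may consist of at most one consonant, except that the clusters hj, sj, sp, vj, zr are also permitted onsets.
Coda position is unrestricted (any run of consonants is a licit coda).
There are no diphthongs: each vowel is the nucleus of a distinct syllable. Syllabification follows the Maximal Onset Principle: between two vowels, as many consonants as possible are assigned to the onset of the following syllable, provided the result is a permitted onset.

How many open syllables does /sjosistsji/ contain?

2

Nuclei (vowels): o, i, i → 3 syllables.
σ1/σ2 boundary: /s/ → onset of the next syllable (single consonants are always licit onsets).
σ2/σ3 boundary: /stsj/ — longest licit onset from the right is /sj/, leaving /st/ as coda.
Putting it together: sjo.sist.sji.
Classifying each syllable: /sjo/ (open), /sist/ (closed), /sji/ (open).
Open syllables: 2.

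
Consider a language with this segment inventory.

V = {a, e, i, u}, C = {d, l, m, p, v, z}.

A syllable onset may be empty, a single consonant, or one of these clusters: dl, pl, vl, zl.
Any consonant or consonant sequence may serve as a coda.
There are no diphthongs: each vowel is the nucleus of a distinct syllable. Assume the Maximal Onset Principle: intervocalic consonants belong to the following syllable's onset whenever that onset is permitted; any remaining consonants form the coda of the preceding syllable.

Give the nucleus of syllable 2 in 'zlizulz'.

u

Vowels present: i, u; each is a nucleus, giving 2 syllables.
The second nucleus (vowel 2 from the left) is /u/.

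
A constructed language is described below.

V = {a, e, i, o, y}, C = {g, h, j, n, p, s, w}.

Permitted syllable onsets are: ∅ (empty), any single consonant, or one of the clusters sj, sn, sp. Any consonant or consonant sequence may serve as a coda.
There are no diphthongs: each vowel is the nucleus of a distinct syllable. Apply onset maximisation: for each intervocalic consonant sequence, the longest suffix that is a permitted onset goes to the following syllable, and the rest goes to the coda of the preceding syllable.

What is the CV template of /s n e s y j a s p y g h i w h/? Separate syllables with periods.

CCV.CV.CV.CCVC.CVCC

Nuclei (vowels): e, y, a, y, i → 5 syllables.
σ1/σ2 boundary: /s/ → onset of the next syllable (single consonants are always licit onsets).
σ2/σ3 boundary: /j/ → onset of the next syllable (single consonants are always licit onsets).
σ3/σ4 boundary: /sp/ is a licit onset in full, so it all attaches to the next syllable.
σ4/σ5 boundary: cluster /gh/ — the longest permitted-onset suffix is /h/; onset = /h/, preceding coda = /g/.
So the parse is sne.sy.ja.spyg.hiwh.
Mapping each syllable to C/V: /sne/ → CCV, /sy/ → CV, /ja/ → CV, /spyg/ → CCVC, /hiwh/ → CVCC.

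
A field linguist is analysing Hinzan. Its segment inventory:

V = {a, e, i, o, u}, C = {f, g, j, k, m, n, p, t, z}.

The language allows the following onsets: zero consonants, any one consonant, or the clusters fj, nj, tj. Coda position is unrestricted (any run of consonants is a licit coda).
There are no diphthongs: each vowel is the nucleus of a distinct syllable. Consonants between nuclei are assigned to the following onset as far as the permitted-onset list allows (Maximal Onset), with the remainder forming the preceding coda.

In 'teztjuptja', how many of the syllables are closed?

2

The vowels are e, u, a — 3 nuclei, so 3 syllables.
σ1/σ2 boundary: cluster /ztj/ — the longest permitted-onset suffix is /tj/; onset = /tj/, preceding coda = /z/.
σ2/σ3 boundary: /ptj/; trying suffixes from longest down, /tj/ is the first permitted one, so coda /p/ | onset /tj/.
Result: tez.tjup.tja.
Classifying each syllable: /tez/ (closed), /tjup/ (closed), /tja/ (open).
Closed syllables: 2.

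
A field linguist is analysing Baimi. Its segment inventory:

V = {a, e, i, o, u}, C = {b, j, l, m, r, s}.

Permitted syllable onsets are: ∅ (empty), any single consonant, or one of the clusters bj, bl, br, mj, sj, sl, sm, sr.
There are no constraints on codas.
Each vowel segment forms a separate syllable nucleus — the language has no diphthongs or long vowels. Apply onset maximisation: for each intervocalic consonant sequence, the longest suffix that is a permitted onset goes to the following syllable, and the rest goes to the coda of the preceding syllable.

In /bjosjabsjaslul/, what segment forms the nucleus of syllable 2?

Nuclei (vowels): o, a, a, u → 4 syllables.
The second nucleus (vowel 2 from the left) is /a/.

a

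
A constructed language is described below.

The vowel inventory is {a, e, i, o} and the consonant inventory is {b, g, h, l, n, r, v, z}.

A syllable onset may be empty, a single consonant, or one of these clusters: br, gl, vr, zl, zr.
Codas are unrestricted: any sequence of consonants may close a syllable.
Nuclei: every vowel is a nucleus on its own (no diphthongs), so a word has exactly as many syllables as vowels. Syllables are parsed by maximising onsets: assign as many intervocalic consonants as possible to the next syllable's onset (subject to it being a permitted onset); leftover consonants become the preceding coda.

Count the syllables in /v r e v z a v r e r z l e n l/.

4

Nuclei (vowels): e, a, e, e → 4 syllables.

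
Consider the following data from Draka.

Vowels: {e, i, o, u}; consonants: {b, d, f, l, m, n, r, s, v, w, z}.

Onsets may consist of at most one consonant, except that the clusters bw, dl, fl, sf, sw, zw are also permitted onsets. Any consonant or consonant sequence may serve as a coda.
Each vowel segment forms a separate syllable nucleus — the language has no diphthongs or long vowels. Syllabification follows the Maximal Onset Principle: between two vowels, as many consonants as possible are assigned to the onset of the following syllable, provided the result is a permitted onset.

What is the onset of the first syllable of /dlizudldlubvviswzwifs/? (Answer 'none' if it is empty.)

Nuclei (vowels): i, u, u, i, i → 5 syllables.
V1 /i/ – V2 /u/: /z/ → onset of the next syllable (single consonants are always licit onsets).
V2 /u/ – V3 /u/: cluster /dldl/ — the longest permitted-onset suffix is /dl/; onset = /dl/, preceding coda = /dl/.
V3 /u/ – V4 /i/: /bvv/ splits as /bv/ + /v/ (/v/ is the longest suffix that is a licit onset).
V4 /i/ – V5 /i/: /swzw/ splits as /sw/ + /zw/ (/zw/ is the longest suffix that is a licit onset).
So the parse is dli.zudl.dlubv.visw.zwifs.
Syllable 1 is /dli/: onset /dl/, nucleus /i/, coda ∅.

dl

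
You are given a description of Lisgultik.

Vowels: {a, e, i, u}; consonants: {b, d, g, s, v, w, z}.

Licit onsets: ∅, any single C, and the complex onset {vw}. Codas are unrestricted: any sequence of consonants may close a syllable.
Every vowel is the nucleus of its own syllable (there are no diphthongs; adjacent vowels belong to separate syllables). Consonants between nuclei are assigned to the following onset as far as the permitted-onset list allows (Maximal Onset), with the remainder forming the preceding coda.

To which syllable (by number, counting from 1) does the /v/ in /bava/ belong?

2

Vowels present: a, a; each is a nucleus, giving 2 syllables.
σ1/σ2 boundary: just /v/ — single C goes to the following onset.
Syllabification: ba.va.
The /v/ is in the onset of syllable 2 (/va/).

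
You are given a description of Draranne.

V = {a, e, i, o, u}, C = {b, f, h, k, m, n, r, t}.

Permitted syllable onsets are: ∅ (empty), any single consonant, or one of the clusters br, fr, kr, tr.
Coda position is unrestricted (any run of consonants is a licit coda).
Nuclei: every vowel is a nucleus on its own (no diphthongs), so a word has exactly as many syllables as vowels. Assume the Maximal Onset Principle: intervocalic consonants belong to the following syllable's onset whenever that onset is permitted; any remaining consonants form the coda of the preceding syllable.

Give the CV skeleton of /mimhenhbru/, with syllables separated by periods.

CVC.CVCC.CCV

The vowels are i, e, u — 3 nuclei, so 3 syllables.
Between /i/ (V1) and /e/ (V2): /mh/ — longest licit onset from the right is /h/, leaving /m/ as coda.
Between /e/ (V2) and /u/ (V3): /nhbr/; trying suffixes from longest down, /br/ is the first permitted one, so coda /nh/ | onset /br/.
Result: mim.henh.bru.
Mapping each syllable to C/V: /mim/ → CVC, /henh/ → CVCC, /bru/ → CCV.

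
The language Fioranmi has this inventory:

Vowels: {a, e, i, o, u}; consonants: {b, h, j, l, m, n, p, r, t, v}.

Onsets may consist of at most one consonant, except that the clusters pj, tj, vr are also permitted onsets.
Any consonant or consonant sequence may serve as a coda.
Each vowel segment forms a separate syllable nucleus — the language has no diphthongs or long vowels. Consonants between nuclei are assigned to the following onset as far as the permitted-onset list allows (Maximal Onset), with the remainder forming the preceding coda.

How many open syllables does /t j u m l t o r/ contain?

Vowels present: u, o; each is a nucleus, giving 2 syllables.
/u…o/ gap (V1→V2): cluster /mlt/ — the longest permitted-onset suffix is /t/; onset = /t/, preceding coda = /ml/.
Syllabification: tjuml.tor.
Classifying each syllable: /tjuml/ (closed), /tor/ (closed).
Open syllables: 0.

0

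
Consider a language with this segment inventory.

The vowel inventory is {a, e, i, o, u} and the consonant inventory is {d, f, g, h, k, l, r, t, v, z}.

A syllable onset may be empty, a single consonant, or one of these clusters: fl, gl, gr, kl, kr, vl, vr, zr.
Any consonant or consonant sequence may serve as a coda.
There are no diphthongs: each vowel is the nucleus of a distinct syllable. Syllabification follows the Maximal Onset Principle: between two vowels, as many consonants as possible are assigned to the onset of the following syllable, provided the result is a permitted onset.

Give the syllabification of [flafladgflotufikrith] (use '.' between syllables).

fla.fladg.flo.tu.fi.krith

Vowels present: a, a, o, u, i, i; each is a nucleus, giving 6 syllables.
/a…a/ gap (V1→V2): cluster /fl/ — /fl/ is itself a permitted onset, so the whole cluster goes right; preceding coda = ∅.
/a…o/ gap (V2→V3): cluster /dgfl/ — the longest permitted-onset suffix is /fl/; onset = /fl/, preceding coda = /dg/.
/o…u/ gap (V3→V4): /t/ → onset of the next syllable (single consonants are always licit onsets).
/u…i/ gap (V4→V5): /f/ → onset of the next syllable (single consonants are always licit onsets).
/i…i/ gap (V5→V6): cluster /kr/ — /kr/ is itself a permitted onset, so the whole cluster goes right; preceding coda = ∅.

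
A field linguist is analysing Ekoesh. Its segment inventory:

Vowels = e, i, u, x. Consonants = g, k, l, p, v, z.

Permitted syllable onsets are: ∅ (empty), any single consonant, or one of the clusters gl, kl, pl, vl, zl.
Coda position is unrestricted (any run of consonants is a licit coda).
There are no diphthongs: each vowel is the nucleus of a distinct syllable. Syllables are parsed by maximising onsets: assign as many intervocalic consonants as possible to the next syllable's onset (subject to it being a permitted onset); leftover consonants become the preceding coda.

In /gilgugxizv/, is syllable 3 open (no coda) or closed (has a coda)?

open

Nuclei (vowels): i, u, x, i → 4 syllables.
σ1/σ2 boundary: /lg/; trying suffixes from longest down, /g/ is the first permitted one, so coda /l/ | onset /g/.
σ2/σ3 boundary: /g/ → onset of the next syllable (single consonants are always licit onsets).
σ3/σ4 boundary: hiatus — the boundary sits between the two vowels.
Syllabification: gil.gu.gx.izv.
Syllable 3 is /gx/; it ends in its nucleus with no coda, so it is open.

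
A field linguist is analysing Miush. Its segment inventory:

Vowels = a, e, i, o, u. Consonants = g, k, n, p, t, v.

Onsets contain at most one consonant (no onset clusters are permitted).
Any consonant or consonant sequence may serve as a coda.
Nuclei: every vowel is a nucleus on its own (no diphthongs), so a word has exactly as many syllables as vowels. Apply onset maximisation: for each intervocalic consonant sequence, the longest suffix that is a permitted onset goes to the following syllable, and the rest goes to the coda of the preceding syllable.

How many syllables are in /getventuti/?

4

The vowels are e, e, u, i — 4 nuclei, so 4 syllables.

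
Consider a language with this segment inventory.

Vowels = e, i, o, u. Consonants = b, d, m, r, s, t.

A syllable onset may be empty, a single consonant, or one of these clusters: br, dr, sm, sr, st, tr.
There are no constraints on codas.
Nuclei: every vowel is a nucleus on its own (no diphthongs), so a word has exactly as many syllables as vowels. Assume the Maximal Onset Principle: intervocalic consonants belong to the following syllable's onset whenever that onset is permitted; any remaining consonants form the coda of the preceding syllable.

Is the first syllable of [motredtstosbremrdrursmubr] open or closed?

The vowels are o, e, o, e, u, u — 6 nuclei, so 6 syllables.
V1 /o/ – V2 /e/: /tr/ is a licit onset in full, so it all attaches to the next syllable.
V2 /e/ – V3 /o/: /dtst/ splits as /dt/ + /st/ (/st/ is the longest suffix that is a licit onset).
V3 /o/ – V4 /e/: /sbr/ — longest licit onset from the right is /br/, leaving /s/ as coda.
V4 /e/ – V5 /u/: /mrdr/ — longest licit onset from the right is /dr/, leaving /mr/ as coda.
V5 /u/ – V6 /u/: /rsm/ — longest licit onset from the right is /sm/, leaving /r/ as coda.
So the parse is mo.tredt.stos.bremr.drur.smubr.
Syllable 1 is /mo/; it ends in its nucleus with no coda, so it is open.

open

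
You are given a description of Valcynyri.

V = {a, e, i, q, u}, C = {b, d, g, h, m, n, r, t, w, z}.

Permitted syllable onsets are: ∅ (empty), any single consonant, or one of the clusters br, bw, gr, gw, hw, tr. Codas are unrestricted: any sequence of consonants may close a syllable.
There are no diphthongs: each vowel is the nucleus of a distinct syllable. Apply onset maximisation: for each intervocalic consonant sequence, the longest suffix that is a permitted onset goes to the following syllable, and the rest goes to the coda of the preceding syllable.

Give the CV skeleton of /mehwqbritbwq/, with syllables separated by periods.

Vowels present: e, q, i, q; each is a nucleus, giving 4 syllables.
σ1/σ2 boundary: /hw/ — entire cluster is a permitted onset → onset /hw/, coda ∅.
σ2/σ3 boundary: /br/ is a licit onset in full, so it all attaches to the next syllable.
σ3/σ4 boundary: /tbw/; trying suffixes from longest down, /bw/ is the first permitted one, so coda /t/ | onset /bw/.
Putting it together: me.hwq.brit.bwq.
Mapping each syllable to C/V: /me/ → CV, /hwq/ → CCV, /brit/ → CCVC, /bwq/ → CCV.

CV.CCV.CCVC.CCV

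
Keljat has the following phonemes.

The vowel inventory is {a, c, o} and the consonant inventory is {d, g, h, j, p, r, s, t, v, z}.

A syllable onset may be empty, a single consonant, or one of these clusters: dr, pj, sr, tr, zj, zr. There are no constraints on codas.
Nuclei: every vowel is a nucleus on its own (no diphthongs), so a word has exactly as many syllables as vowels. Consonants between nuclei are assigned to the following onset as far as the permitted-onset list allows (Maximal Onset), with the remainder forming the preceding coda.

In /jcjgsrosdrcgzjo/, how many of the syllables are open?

Vowels present: c, o, c, o; each is a nucleus, giving 4 syllables.
σ1/σ2 boundary: /jgsr/; trying suffixes from longest down, /sr/ is the first permitted one, so coda /jg/ | onset /sr/.
σ2/σ3 boundary: /sdr/ — longest licit onset from the right is /dr/, leaving /s/ as coda.
σ3/σ4 boundary: /gzj/ splits as /g/ + /zj/ (/zj/ is the longest suffix that is a licit onset).
Syllabification: jcjg.sros.drcg.zjo.
Classifying each syllable: /jcjg/ (closed), /sros/ (closed), /drcg/ (closed), /zjo/ (open).
Open syllables: 1.

1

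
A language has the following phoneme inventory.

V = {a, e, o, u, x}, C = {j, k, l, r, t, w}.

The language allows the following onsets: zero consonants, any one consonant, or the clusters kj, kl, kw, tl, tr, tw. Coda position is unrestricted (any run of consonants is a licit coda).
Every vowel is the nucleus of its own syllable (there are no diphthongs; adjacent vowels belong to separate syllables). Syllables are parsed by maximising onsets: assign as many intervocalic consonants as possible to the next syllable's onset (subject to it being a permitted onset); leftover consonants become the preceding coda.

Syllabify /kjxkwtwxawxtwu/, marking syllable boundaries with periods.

kjxkw.twx.a.wx.twu

The vowels are x, x, a, x, u — 5 nuclei, so 5 syllables.
V1 /x/ – V2 /x/: /kwtw/; trying suffixes from longest down, /tw/ is the first permitted one, so coda /kw/ | onset /tw/.
V2 /x/ – V3 /a/: hiatus — the boundary sits between the two vowels.
V3 /a/ – V4 /x/: /w/ → onset of the next syllable (single consonants are always licit onsets).
V4 /x/ – V5 /u/: /tw/ is a licit onset in full, so it all attaches to the next syllable.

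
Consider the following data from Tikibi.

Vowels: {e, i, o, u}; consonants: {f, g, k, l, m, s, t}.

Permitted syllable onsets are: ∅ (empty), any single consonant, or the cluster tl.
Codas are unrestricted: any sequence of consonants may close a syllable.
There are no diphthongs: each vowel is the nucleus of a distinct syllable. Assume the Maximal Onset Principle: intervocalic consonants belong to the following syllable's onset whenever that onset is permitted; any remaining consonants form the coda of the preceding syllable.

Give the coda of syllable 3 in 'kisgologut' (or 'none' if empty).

none

Nuclei (vowels): i, o, o, u → 4 syllables.
V1 /i/ – V2 /o/: /sg/ splits as /s/ + /g/ (/g/ is the longest suffix that is a licit onset).
V2 /o/ – V3 /o/: /l/ → onset of the next syllable (single consonants are always licit onsets).
V3 /o/ – V4 /u/: just /g/ — single C goes to the following onset.
Syllabification: kis.go.lo.gut.
Syllable 3 is /lo/: onset /l/, nucleus /o/, coda ∅.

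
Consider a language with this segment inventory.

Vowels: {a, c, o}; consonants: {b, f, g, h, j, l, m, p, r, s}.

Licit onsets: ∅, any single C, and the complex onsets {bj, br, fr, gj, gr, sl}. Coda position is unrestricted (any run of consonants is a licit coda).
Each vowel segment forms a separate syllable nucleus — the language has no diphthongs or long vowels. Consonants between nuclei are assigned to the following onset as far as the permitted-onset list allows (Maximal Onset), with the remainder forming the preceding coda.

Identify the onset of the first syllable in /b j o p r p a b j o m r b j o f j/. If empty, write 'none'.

bj

Vowels present: o, a, o, o; each is a nucleus, giving 4 syllables.
/o…a/ gap (V1→V2): /prp/ — longest licit onset from the right is /p/, leaving /pr/ as coda.
/a…o/ gap (V2→V3): cluster /bj/ — /bj/ is itself a permitted onset, so the whole cluster goes right; preceding coda = ∅.
/o…o/ gap (V3→V4): /mrbj/; trying suffixes from longest down, /bj/ is the first permitted one, so coda /mr/ | onset /bj/.
Result: bjopr.pa.bjomr.bjofj.
Syllable 1 is /bjopr/: onset /bj/, nucleus /o/, coda /pr/.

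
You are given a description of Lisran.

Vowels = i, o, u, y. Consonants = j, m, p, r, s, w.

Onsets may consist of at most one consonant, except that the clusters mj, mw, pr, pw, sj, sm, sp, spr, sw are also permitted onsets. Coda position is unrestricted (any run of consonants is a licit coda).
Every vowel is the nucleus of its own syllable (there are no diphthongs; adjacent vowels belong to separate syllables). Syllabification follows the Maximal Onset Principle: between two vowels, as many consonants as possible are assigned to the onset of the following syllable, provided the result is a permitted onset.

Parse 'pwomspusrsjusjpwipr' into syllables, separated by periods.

The vowels are o, u, u, i — 4 nuclei, so 4 syllables.
σ1/σ2 boundary: /msp/; trying suffixes from longest down, /sp/ is the first permitted one, so coda /m/ | onset /sp/.
σ2/σ3 boundary: /srsj/; trying suffixes from longest down, /sj/ is the first permitted one, so coda /sr/ | onset /sj/.
σ3/σ4 boundary: /sjpw/ splits as /sj/ + /pw/ (/pw/ is the longest suffix that is a licit onset).

pwom.spusr.sjusj.pwipr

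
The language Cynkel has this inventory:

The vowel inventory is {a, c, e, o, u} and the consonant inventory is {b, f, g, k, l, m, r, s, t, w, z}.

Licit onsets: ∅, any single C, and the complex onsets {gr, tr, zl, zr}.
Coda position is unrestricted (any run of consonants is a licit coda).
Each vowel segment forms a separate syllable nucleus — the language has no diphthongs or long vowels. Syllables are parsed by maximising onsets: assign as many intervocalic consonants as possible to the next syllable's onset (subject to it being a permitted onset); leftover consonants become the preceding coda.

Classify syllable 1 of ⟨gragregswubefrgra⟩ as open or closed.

open

The vowels are a, e, u, e, a — 5 nuclei, so 5 syllables.
σ1/σ2 boundary: /gr/ — entire cluster is a permitted onset → onset /gr/, coda ∅.
σ2/σ3 boundary: /gsw/ splits as /gs/ + /w/ (/w/ is the longest suffix that is a licit onset).
σ3/σ4 boundary: just /b/ — single C goes to the following onset.
σ4/σ5 boundary: /frgr/ — longest licit onset from the right is /gr/, leaving /fr/ as coda.
So the parse is gra.gregs.wu.befr.gra.
Syllable 1 is /gra/; it ends in its nucleus with no coda, so it is open.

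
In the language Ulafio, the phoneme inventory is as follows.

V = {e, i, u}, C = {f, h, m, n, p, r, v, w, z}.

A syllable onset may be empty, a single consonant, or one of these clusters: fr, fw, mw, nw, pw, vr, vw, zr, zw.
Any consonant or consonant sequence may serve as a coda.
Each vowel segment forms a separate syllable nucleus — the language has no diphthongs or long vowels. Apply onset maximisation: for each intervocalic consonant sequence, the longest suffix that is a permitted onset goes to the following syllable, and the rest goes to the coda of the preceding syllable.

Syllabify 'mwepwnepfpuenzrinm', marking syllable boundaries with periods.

The vowels are e, e, u, e, i — 5 nuclei, so 5 syllables.
V1 /e/ – V2 /e/: cluster /pwn/ — the longest permitted-onset suffix is /n/; onset = /n/, preceding coda = /pw/.
V2 /e/ – V3 /u/: /pfp/ splits as /pf/ + /p/ (/p/ is the longest suffix that is a licit onset).
V3 /u/ – V4 /e/: nothing intervenes; syllable break is V.V.
V4 /e/ – V5 /i/: /nzr/ splits as /n/ + /zr/ (/zr/ is the longest suffix that is a licit onset).

mwepw.nepf.pu.en.zrinm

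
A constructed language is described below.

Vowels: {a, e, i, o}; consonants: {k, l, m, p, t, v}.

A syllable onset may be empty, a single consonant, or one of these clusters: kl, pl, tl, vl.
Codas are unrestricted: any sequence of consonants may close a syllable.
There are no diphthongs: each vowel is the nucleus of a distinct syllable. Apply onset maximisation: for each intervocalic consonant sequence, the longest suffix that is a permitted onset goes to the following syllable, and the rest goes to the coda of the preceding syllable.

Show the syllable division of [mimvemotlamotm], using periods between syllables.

mim.ve.mo.tla.motm

The vowels are i, e, o, a, o — 5 nuclei, so 5 syllables.
σ1/σ2 boundary: /mv/ splits as /m/ + /v/ (/v/ is the longest suffix that is a licit onset).
σ2/σ3 boundary: /m/ → onset of the next syllable (single consonants are always licit onsets).
σ3/σ4 boundary: cluster /tl/ — /tl/ is itself a permitted onset, so the whole cluster goes right; preceding coda = ∅.
σ4/σ5 boundary: /m/ is a single consonant, so it becomes the next onset.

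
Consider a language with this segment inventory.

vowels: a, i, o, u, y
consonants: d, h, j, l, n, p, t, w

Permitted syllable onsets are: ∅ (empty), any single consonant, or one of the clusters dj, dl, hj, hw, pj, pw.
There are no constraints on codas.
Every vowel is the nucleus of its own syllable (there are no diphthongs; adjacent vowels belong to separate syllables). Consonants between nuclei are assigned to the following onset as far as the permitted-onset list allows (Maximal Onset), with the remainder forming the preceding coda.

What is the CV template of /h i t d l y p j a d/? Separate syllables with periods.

The vowels are i, y, a — 3 nuclei, so 3 syllables.
Between /i/ (V1) and /y/ (V2): /tdl/ splits as /t/ + /dl/ (/dl/ is the longest suffix that is a licit onset).
Between /y/ (V2) and /a/ (V3): /pj/ is a licit onset in full, so it all attaches to the next syllable.
Syllabification: hit.dly.pjad.
Mapping each syllable to C/V: /hit/ → CVC, /dly/ → CCV, /pjad/ → CCVC.

CVC.CCV.CCVC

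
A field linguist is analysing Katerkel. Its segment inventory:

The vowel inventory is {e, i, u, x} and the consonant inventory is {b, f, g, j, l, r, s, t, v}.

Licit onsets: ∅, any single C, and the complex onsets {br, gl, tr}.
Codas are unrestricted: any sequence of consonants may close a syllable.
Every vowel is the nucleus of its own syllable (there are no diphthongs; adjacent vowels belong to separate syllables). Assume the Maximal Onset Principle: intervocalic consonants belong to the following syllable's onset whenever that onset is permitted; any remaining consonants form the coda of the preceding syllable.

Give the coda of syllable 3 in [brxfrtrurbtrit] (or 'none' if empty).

The vowels are x, u, i — 3 nuclei, so 3 syllables.
V1 /x/ – V2 /u/: /frtr/ — longest licit onset from the right is /tr/, leaving /fr/ as coda.
V2 /u/ – V3 /i/: /rbtr/ — longest licit onset from the right is /tr/, leaving /rb/ as coda.
Syllabification: brxfr.trurb.trit.
Syllable 3 is /trit/: onset /tr/, nucleus /i/, coda /t/.

t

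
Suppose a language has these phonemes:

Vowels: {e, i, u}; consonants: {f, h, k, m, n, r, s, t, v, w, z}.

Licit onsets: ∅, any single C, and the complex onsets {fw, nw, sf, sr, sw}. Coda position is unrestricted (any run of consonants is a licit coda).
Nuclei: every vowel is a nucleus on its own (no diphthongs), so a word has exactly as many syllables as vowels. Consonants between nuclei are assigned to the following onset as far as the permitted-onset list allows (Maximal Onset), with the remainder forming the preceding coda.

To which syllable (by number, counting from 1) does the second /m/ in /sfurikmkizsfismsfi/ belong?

4

Nuclei (vowels): u, i, i, i, i → 5 syllables.
σ1/σ2 boundary: /r/ is a single consonant, so it becomes the next onset.
σ2/σ3 boundary: /kmk/ splits as /km/ + /k/ (/k/ is the longest suffix that is a licit onset).
σ3/σ4 boundary: /zsf/; trying suffixes from longest down, /sf/ is the first permitted one, so coda /z/ | onset /sf/.
σ4/σ5 boundary: /smsf/ — longest licit onset from the right is /sf/, leaving /sm/ as coda.
Result: sfu.rikm.kiz.sfism.sfi.
The second /m/ is in the coda of syllable 4 (/sfism/).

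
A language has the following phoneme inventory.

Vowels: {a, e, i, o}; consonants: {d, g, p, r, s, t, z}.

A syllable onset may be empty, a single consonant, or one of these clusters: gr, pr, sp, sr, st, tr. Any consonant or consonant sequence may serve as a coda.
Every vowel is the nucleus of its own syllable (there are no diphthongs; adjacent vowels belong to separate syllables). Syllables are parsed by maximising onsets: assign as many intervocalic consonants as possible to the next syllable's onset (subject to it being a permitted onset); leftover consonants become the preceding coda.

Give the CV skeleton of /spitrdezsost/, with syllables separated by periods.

The vowels are i, e, o — 3 nuclei, so 3 syllables.
Between /i/ (V1) and /e/ (V2): /trd/; trying suffixes from longest down, /d/ is the first permitted one, so coda /tr/ | onset /d/.
Between /e/ (V2) and /o/ (V3): /zs/; trying suffixes from longest down, /s/ is the first permitted one, so coda /z/ | onset /s/.
Syllabification: spitr.dez.sost.
Mapping each syllable to C/V: /spitr/ → CCVCC, /dez/ → CVC, /sost/ → CVCC.

CCVCC.CVC.CVCC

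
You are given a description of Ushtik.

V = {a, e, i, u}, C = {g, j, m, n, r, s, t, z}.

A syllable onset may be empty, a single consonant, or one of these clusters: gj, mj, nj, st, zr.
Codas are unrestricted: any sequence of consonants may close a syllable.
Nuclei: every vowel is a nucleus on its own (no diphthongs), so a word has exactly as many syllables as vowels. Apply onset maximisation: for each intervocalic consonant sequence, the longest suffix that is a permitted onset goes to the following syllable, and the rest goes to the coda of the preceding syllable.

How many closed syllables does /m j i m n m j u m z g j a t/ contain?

3

Nuclei (vowels): i, u, a → 3 syllables.
σ1/σ2 boundary: /mnmj/; trying suffixes from longest down, /mj/ is the first permitted one, so coda /mn/ | onset /mj/.
σ2/σ3 boundary: /mzgj/ — longest licit onset from the right is /gj/, leaving /mz/ as coda.
Putting it together: mjimn.mjumz.gjat.
Classifying each syllable: /mjimn/ (closed), /mjumz/ (closed), /gjat/ (closed).
Closed syllables: 3.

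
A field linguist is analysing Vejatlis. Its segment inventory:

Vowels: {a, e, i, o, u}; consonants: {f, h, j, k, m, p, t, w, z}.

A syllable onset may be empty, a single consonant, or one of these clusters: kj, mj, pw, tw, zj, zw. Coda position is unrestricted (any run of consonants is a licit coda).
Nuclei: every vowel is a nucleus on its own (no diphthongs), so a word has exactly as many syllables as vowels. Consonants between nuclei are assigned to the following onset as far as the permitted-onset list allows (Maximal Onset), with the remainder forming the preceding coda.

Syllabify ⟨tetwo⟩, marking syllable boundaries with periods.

Vowels present: e, o; each is a nucleus, giving 2 syllables.
σ1/σ2 boundary: /tw/ — entire cluster is a permitted onset → onset /tw/, coda ∅.

te.two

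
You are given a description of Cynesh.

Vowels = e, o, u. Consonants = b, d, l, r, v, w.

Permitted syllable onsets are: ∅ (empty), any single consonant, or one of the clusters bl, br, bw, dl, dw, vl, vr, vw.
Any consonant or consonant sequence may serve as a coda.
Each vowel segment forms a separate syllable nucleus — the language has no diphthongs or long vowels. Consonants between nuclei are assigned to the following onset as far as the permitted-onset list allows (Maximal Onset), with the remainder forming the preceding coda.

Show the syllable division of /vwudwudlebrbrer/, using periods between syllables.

Vowels present: u, u, e, e; each is a nucleus, giving 4 syllables.
Between /u/ (V1) and /u/ (V2): /dw/ — entire cluster is a permitted onset → onset /dw/, coda ∅.
Between /u/ (V2) and /e/ (V3): /dl/ — entire cluster is a permitted onset → onset /dl/, coda ∅.
Between /e/ (V3) and /e/ (V4): /brbr/; trying suffixes from longest down, /br/ is the first permitted one, so coda /br/ | onset /br/.

vwu.dwu.dlebr.brer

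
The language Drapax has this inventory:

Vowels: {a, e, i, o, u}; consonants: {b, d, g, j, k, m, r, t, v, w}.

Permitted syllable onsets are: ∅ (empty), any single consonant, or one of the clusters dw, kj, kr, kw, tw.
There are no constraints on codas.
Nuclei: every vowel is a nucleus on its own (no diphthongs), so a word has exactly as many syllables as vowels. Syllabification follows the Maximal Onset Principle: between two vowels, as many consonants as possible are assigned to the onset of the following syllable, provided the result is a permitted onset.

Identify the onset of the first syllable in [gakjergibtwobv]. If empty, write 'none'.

Vowels present: a, e, i, o; each is a nucleus, giving 4 syllables.
Between /a/ (V1) and /e/ (V2): /kj/ — entire cluster is a permitted onset → onset /kj/, coda ∅.
Between /e/ (V2) and /i/ (V3): /rg/ — longest licit onset from the right is /g/, leaving /r/ as coda.
Between /i/ (V3) and /o/ (V4): cluster /btw/ — the longest permitted-onset suffix is /tw/; onset = /tw/, preceding coda = /b/.
Putting it together: ga.kjer.gib.twobv.
Syllable 1 is /ga/: onset /g/, nucleus /a/, coda ∅.

g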